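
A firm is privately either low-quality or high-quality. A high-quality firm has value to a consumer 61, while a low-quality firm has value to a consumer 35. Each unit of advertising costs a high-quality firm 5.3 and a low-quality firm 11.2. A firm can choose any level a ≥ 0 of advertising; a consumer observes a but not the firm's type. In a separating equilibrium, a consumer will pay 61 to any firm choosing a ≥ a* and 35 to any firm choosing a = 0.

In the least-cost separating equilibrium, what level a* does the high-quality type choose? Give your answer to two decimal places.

A low-quality firm choosing a = 0 receives 35.
Imitating at a* instead would pay 61 at cost 11.2·a*, netting 61 − 11.2·a*.
Indifference: 35 = 61 − 11.2·a*, so a* = (61 − 35) / 11.2 ≈ 2.32.
This is the low-quality type's binding incentive-compatibility constraint; any a ≥ 2.32 sustains separation on that side.

2.32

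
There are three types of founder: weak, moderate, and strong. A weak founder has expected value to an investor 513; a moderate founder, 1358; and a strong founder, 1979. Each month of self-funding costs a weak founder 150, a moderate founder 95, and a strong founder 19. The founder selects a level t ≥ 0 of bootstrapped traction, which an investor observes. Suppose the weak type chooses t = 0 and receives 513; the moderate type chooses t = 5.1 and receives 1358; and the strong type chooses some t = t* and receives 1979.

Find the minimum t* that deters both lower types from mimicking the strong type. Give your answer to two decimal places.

11.64

Moderate type (on-path payoff 1358 − 95×5.1 = 873.5) won't mimic when 873.5 ≥ 1979 − 95·t*, i.e. t* ≥ 11.64.
Weak type (on-path payoff 513) won't mimic when 513 ≥ 1979 − 150·t*, i.e. t* ≥ 9.77.
Both must hold, so t* = max(9.77, 11.64) = 11.64. The moderate type's constraint binds.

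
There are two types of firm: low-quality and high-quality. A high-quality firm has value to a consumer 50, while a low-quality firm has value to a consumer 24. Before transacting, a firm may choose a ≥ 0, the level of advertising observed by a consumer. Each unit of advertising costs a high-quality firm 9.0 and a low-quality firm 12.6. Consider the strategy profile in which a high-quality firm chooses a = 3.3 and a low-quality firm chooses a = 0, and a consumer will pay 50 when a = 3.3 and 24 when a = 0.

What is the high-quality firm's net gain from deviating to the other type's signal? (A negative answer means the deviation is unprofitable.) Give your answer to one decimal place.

Playing a = 3.3 the high-quality firm receives 50 − 9.0 × 3.3 = 20.3.
Deviating to a = 0 yields 24 instead.
Gain from deviating: 24 − 20.3 = 3.7.
The gain is positive, so the high-quality type's incentive-compatibility constraint is violated — this profile is not a separating equilibrium.

3.7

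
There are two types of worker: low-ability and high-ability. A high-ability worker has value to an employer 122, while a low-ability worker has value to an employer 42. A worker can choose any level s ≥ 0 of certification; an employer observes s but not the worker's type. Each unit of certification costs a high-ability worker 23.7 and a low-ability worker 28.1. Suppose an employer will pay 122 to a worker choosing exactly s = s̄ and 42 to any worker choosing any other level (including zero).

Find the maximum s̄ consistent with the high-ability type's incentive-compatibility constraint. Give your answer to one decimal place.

Choosing s̄ yields the high-ability type 122 − 23.7·s̄; choosing zero yields 42.
The high-ability type is indifferent at 122 − 23.7·s̄ = 42, i.e. s̄ = (122 − 42) / 23.7 ≈ 3.4.
For any s̄ above 3.4 the high-ability type would rather pool at zero, so separation collapses.

3.4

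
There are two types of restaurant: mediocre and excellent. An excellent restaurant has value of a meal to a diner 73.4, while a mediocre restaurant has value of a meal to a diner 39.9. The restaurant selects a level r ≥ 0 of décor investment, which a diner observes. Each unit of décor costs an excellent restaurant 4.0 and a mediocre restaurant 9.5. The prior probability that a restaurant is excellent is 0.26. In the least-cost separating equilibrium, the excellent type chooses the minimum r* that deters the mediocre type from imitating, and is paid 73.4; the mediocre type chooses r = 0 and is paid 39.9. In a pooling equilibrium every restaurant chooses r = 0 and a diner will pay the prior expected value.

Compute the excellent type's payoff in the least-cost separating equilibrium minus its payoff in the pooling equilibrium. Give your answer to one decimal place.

Least-cost separating signal: r* solves 39.9 = 73.4 − 9.5·r*, so r* = (73.4 − 39.9)/9.5 ≈ 3.5263.
Excellent type's separating payoff: 73.4 − 4.0 × r* = 73.4 − 4.0 × (73.4 − 39.9)/9.5 = 73.4 − 134/9.5 ≈ 59.295.
Pooling payoff: 0.26 × 73.4 + 0.74 × 39.9 = 48.61.
Difference: 59.295 − 48.61 = 10.685, i.e. 10.7 to one decimal place.
The excellent type prefers to separate.

10.7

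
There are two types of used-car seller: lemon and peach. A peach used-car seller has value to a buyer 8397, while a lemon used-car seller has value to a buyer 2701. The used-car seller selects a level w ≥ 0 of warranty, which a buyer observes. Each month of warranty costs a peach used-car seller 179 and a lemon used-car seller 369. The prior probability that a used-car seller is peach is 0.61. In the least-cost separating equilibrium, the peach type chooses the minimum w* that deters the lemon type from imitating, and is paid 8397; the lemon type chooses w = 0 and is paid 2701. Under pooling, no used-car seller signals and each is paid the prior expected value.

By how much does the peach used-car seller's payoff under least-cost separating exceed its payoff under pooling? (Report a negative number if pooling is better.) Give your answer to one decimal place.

-541.7

Least-cost separating signal: w* solves 2701 = 8397 − 369·w*, so w* = (8397 − 2701)/369 ≈ 15.4363.
Peach type's separating payoff: 8397 − 179 × w* = 8397 − 179 × (8397 − 2701)/369 = 8397 − 1019584/369 ≈ 5633.900.
Pooling payoff: 0.61 × 8397 + 0.39 × 2701 = 6175.56.
Difference: 5633.900 − 6175.56 = -541.66, i.e. -541.7 to one decimal place.
The peach type would prefer the pooling outcome.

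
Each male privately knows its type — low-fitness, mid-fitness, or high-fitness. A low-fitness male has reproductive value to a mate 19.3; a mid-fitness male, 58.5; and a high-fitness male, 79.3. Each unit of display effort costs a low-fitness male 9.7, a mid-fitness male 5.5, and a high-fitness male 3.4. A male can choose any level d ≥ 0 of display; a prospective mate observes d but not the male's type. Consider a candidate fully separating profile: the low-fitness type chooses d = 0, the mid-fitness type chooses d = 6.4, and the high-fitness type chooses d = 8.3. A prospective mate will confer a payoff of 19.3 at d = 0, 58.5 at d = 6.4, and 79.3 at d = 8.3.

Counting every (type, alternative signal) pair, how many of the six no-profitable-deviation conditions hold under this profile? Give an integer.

High-fitness (own payoff 79.3 − 3.4×8.3 = 51.08): to d=0 gives 19.3 → no gain ✓; to d=6.4 gives 58.5 − 3.4×6.4 = 36.74 → no gain ✓.
Low-fitness (own payoff 19.3): to d=6.4 gives 58.5 − 9.7×6.4 = -3.58 → no gain ✓; to d=8.3 gives 79.3 − 9.7×8.3 = -1.21 → no gain ✓.
Mid-fitness (own payoff 58.5 − 5.5×6.4 = 23.3): to d=0 gives 19.3 → no gain ✓; to d=8.3 gives 79.3 − 5.5×8.3 = 33.65 → profitable ✗.
5 of the 6 constraints hold; not an equilibrium.

5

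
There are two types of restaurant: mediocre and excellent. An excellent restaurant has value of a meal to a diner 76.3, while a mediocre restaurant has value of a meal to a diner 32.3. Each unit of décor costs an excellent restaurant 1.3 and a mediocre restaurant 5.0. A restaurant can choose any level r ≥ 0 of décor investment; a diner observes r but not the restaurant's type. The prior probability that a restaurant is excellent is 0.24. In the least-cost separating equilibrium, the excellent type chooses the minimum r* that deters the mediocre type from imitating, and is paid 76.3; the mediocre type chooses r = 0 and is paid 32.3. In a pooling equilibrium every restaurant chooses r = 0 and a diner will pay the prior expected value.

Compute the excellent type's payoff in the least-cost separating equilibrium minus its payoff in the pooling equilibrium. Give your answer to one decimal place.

Least-cost separating signal: r* solves 32.3 = 76.3 − 5.0·r*, so r* = (76.3 − 32.3)/5.0 = 8.8.
Excellent type's separating payoff: 76.3 − 1.3 × r* = 76.3 − 1.3 × (76.3 − 32.3)/5.0 = 76.3 − 57.2/5.0 = 64.86.
Pooling payoff: 0.24 × 76.3 + 0.76 × 32.3 = 42.86.
Difference: 64.86 − 42.86 = 22.0.
The excellent type prefers to separate.

22.0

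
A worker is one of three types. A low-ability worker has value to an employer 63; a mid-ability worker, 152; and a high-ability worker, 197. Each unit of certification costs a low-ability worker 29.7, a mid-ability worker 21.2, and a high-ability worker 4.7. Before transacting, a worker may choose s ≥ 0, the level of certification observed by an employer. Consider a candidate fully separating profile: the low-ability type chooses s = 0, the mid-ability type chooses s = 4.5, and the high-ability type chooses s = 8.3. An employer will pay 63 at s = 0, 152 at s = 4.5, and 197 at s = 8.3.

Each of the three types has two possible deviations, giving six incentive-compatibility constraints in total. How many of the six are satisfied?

5

Low-ability (own payoff 63): to s=4.5 gives 152 − 29.7×4.5 = 18.35 → no gain ✓; to s=8.3 gives 197 − 29.7×8.3 = -49.51 → no gain ✓.
High-ability (own payoff 197 − 4.7×8.3 = 157.99): to s=0 gives 63 → no gain ✓; to s=4.5 gives 152 − 4.7×4.5 = 130.85 → no gain ✓.
Mid-ability (own payoff 152 − 21.2×4.5 = 56.6): to s=0 gives 63 → profitable ✗; to s=8.3 gives 197 − 21.2×8.3 = 21.04 → no gain ✓.
5 of the 6 constraints hold; not an equilibrium.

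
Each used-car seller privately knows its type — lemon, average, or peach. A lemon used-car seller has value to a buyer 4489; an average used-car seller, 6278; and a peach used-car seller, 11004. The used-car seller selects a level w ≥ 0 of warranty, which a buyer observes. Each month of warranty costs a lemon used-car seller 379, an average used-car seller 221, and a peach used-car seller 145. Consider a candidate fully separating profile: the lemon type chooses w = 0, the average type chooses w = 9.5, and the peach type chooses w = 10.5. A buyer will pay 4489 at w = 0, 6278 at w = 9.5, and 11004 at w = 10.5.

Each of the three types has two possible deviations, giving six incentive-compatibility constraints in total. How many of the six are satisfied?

Lemon (own payoff 4489): to w=9.5 gives 6278 − 379×9.5 = 2677.5 → no gain ✓; to w=10.5 gives 11004 − 379×10.5 = 7024.5 → profitable ✗.
Peach (own payoff 11004 − 145×10.5 = 9481.5): to w=0 gives 4489 → no gain ✓; to w=9.5 gives 6278 − 145×9.5 = 4900.5 → no gain ✓.
Average (own payoff 6278 − 221×9.5 = 4178.5): to w=0 gives 4489 → profitable ✗; to w=10.5 gives 11004 − 221×10.5 = 8683.5 → profitable ✗.
3 of the 6 constraints hold; not an equilibrium.

3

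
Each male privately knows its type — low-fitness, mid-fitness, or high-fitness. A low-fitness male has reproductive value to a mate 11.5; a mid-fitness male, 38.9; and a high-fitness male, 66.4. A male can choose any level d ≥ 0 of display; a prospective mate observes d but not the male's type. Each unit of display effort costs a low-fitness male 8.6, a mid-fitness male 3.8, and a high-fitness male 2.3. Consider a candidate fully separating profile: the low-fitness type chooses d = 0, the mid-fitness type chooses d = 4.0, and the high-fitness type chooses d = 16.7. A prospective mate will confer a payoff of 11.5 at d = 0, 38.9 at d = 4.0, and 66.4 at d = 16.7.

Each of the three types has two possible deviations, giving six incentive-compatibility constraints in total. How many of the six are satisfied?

Mid-fitness (own payoff 38.9 − 3.8×4.0 = 23.7): to d=0 gives 11.5 → no gain ✓; to d=16.7 gives 66.4 − 3.8×16.7 = 2.94 → no gain ✓.
High-fitness (own payoff 66.4 − 2.3×16.7 = 27.99): to d=0 gives 11.5 → no gain ✓; to d=4.0 gives 38.9 − 2.3×4.0 = 29.7 → profitable ✗.
Low-fitness (own payoff 11.5): to d=4.0 gives 38.9 − 8.6×4.0 = 4.5 → no gain ✓; to d=16.7 gives 66.4 − 8.6×16.7 = -77.22 → no gain ✓.
5 of the 6 constraints hold; not an equilibrium.

5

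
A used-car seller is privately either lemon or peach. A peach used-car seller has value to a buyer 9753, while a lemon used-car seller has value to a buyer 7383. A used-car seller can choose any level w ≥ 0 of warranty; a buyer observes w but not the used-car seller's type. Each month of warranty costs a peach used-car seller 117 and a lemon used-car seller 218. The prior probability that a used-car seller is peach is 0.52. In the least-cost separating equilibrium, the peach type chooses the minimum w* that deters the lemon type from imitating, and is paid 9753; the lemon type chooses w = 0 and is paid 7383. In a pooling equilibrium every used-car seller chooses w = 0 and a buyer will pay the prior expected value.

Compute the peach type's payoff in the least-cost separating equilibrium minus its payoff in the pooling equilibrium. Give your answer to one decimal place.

-134.4

Least-cost separating signal: w* solves 7383 = 9753 − 218·w*, so w* = (9753 − 7383)/218 ≈ 10.8716.
Peach type's separating payoff: 9753 − 117 × w* = 9753 − 117 × (9753 − 7383)/218 = 9753 − 277290/218 ≈ 8481.028.
Pooling payoff: 0.52 × 9753 + 0.48 × 7383 = 8615.4.
Difference: 8481.028 − 8615.4 = -134.372, i.e. -134.4 to one decimal place.
The peach type would prefer the pooling outcome.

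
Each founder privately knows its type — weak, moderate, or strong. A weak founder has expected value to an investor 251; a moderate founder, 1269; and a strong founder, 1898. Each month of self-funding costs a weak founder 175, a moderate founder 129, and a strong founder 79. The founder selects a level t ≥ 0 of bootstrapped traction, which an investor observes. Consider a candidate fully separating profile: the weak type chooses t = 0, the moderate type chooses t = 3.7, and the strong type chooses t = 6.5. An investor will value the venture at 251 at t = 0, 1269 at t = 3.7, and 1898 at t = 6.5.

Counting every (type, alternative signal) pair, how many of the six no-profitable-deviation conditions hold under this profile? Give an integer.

3

Strong (own payoff 1898 − 79×6.5 = 1384.5): to t=0 gives 251 → no gain ✓; to t=3.7 gives 1269 − 79×3.7 = 976.7 → no gain ✓.
Weak (own payoff 251): to t=3.7 gives 1269 − 175×3.7 = 621.5 → profitable ✗; to t=6.5 gives 1898 − 175×6.5 = 760.5 → profitable ✗.
Moderate (own payoff 1269 − 129×3.7 = 791.7): to t=0 gives 251 → no gain ✓; to t=6.5 gives 1898 − 129×6.5 = 1059.5 → profitable ✗.
3 of the 6 constraints hold; not an equilibrium.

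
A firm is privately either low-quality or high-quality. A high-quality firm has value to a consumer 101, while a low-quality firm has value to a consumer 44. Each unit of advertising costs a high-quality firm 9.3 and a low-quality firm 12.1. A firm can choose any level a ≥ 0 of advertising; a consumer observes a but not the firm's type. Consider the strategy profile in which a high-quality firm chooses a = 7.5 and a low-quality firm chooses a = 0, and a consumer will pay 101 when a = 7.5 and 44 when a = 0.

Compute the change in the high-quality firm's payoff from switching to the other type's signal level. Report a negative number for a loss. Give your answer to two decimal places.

Playing a = 7.5 the high-quality firm receives 101 − 9.3 × 7.5 = 31.25.
Deviating to a = 0 yields 44 instead.
Gain from deviating: 44 − 31.25 = 12.75.
The gain is positive, so the high-quality type's incentive-compatibility constraint is violated — this profile is not a separating equilibrium.

12.75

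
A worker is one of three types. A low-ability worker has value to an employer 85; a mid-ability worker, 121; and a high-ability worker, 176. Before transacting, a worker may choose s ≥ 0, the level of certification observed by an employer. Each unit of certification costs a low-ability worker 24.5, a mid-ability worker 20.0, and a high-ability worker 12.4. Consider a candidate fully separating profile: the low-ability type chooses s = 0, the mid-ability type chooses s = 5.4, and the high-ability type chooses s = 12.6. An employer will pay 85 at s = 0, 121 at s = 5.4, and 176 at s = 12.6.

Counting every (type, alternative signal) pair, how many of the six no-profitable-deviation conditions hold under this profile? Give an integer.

Low-ability (own payoff 85): to s=5.4 gives 121 − 24.5×5.4 = -11.3 → no gain ✓; to s=12.6 gives 176 − 24.5×12.6 = -132.7 → no gain ✓.
High-ability (own payoff 176 − 12.4×12.6 = 19.76): to s=0 gives 85 → profitable ✗; to s=5.4 gives 121 − 12.4×5.4 = 54.04 → profitable ✗.
Mid-ability (own payoff 121 − 20.0×5.4 = 13): to s=0 gives 85 → profitable ✗; to s=12.6 gives 176 − 20.0×12.6 = -76 → no gain ✓.
3 of the 6 constraints hold; not an equilibrium.

3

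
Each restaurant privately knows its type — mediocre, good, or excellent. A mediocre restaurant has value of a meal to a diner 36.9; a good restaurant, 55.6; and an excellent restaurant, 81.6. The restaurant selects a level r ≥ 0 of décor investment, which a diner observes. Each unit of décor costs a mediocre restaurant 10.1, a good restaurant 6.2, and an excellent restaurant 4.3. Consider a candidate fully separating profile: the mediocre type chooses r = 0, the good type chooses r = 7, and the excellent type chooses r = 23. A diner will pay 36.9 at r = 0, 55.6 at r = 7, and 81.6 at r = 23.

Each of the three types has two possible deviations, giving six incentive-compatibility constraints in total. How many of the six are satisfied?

Mediocre (own payoff 36.9): to r=7 gives 55.6 − 10.1×7 = -15.1 → no gain ✓; to r=23 gives 81.6 − 10.1×23 = -150.7 → no gain ✓.
Excellent (own payoff 81.6 − 4.3×23 = -17.3): to r=0 gives 36.9 → profitable ✗; to r=7 gives 55.6 − 4.3×7 = 25.5 → profitable ✗.
Good (own payoff 55.6 − 6.2×7 = 12.2): to r=0 gives 36.9 → profitable ✗; to r=23 gives 81.6 − 6.2×23 = -61 → no gain ✓.
3 of the 6 constraints hold; not an equilibrium.

3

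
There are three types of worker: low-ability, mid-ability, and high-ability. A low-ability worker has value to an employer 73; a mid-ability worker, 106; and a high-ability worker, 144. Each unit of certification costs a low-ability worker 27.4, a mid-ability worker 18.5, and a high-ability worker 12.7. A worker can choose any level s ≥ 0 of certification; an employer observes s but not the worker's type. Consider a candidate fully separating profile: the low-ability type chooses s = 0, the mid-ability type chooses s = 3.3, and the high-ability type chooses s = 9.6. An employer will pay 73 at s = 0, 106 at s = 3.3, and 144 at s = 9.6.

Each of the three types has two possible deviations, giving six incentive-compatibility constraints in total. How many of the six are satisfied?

3

Mid-ability (own payoff 106 − 18.5×3.3 = 44.95): to s=0 gives 73 → profitable ✗; to s=9.6 gives 144 − 18.5×9.6 = -33.6 → no gain ✓.
Low-ability (own payoff 73): to s=3.3 gives 106 − 27.4×3.3 = 15.58 → no gain ✓; to s=9.6 gives 144 − 27.4×9.6 = -119.04 → no gain ✓.
High-ability (own payoff 144 − 12.7×9.6 = 22.08): to s=0 gives 73 → profitable ✗; to s=3.3 gives 106 − 12.7×3.3 = 64.09 → profitable ✗.
3 of the 6 constraints hold; not an equilibrium.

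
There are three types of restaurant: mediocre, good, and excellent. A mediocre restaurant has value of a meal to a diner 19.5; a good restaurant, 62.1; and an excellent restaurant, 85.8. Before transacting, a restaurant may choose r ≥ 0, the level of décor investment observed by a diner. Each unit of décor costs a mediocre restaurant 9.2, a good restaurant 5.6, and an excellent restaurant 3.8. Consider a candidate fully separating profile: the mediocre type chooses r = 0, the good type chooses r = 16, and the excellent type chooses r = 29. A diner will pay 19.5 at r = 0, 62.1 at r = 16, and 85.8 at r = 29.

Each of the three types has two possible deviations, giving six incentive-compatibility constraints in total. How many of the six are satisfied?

Excellent (own payoff 85.8 − 3.8×29 = -24.4): to r=0 gives 19.5 → profitable ✗; to r=16 gives 62.1 − 3.8×16 = 1.3 → profitable ✗.
Mediocre (own payoff 19.5): to r=16 gives 62.1 − 9.2×16 = -85.1 → no gain ✓; to r=29 gives 85.8 − 9.2×29 = -181 → no gain ✓.
Good (own payoff 62.1 − 5.6×16 = -27.5): to r=0 gives 19.5 → profitable ✗; to r=29 gives 85.8 − 5.6×29 = -76.6 → no gain ✓.
3 of the 6 constraints hold; not an equilibrium.

3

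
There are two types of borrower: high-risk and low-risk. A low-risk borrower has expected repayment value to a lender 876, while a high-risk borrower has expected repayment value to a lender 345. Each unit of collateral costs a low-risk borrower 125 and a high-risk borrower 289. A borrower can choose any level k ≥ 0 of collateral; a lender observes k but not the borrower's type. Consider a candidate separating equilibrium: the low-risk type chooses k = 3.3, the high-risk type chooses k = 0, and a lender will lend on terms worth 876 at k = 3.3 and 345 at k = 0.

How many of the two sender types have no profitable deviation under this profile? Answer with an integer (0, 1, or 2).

2

High-risk type: stay at 0 → 345; mimic → 876 − 289 × 3.3 = -77.7. IC holds (345 ≥ -77.7).
Low-risk type: signal → 876 − 125 × 3.3 = 463.5; deviate to 0 → 345. IC holds (463.5 ≥ 345).
2 of 2 constraints hold, so this is a separating equilibrium.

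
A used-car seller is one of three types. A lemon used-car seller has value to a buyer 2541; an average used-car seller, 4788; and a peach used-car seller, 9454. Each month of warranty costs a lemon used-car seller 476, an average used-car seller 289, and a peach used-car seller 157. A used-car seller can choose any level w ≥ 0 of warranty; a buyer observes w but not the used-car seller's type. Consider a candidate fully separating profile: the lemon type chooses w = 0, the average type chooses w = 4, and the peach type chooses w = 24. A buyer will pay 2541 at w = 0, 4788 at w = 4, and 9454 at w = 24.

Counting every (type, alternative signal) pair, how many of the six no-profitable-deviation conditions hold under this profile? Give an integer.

Lemon (own payoff 2541): to w=4 gives 4788 − 476×4 = 2884 → profitable ✗; to w=24 gives 9454 − 476×24 = -1970 → no gain ✓.
Peach (own payoff 9454 − 157×24 = 5686): to w=0 gives 2541 → no gain ✓; to w=4 gives 4788 − 157×4 = 4160 → no gain ✓.
Average (own payoff 4788 − 289×4 = 3632): to w=0 gives 2541 → no gain ✓; to w=24 gives 9454 − 289×24 = 2518 → no gain ✓.
5 of the 6 constraints hold; not an equilibrium.

5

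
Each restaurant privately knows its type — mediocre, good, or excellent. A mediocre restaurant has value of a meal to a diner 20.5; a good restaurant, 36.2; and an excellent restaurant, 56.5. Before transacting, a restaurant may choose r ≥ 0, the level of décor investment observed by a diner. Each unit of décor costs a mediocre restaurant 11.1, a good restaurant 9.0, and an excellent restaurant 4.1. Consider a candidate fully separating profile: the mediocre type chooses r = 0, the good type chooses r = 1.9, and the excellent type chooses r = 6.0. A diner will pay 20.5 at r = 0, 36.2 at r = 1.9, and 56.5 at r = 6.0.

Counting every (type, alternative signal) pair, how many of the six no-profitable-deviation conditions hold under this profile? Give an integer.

5

Excellent (own payoff 56.5 − 4.1×6.0 = 31.9): to r=0 gives 20.5 → no gain ✓; to r=1.9 gives 36.2 − 4.1×1.9 = 28.41 → no gain ✓.
Mediocre (own payoff 20.5): to r=1.9 gives 36.2 − 11.1×1.9 = 15.11 → no gain ✓; to r=6.0 gives 56.5 − 11.1×6.0 = -10.1 → no gain ✓.
Good (own payoff 36.2 − 9.0×1.9 = 19.1): to r=0 gives 20.5 → profitable ✗; to r=6.0 gives 56.5 − 9.0×6.0 = 2.5 → no gain ✓.
5 of the 6 constraints hold; not an equilibrium.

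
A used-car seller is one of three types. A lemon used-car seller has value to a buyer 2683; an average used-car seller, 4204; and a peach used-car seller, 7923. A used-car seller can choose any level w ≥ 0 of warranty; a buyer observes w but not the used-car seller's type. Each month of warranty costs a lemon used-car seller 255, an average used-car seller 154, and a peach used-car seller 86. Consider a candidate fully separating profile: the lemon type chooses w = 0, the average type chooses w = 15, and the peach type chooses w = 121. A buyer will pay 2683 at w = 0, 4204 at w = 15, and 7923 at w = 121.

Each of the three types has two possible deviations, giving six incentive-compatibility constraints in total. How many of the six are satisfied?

Average (own payoff 4204 − 154×15 = 1894): to w=0 gives 2683 → profitable ✗; to w=121 gives 7923 − 154×121 = -10711 → no gain ✓.
Lemon (own payoff 2683): to w=15 gives 4204 − 255×15 = 379 → no gain ✓; to w=121 gives 7923 − 255×121 = -22932 → no gain ✓.
Peach (own payoff 7923 − 86×121 = -2483): to w=0 gives 2683 → profitable ✗; to w=15 gives 4204 − 86×15 = 2914 → profitable ✗.
3 of the 6 constraints hold; not an equilibrium.

3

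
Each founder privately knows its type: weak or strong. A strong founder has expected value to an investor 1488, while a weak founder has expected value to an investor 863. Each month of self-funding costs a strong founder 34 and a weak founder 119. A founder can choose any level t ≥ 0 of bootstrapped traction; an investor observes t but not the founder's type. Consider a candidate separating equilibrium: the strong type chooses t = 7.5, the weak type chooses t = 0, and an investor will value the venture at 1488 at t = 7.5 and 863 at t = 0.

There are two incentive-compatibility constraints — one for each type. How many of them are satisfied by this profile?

2

Weak type: stay at 0 → 863; mimic → 1488 − 119 × 7.5 = 595.5. IC holds (863 ≥ 595.5).
Strong type: signal → 1488 − 34 × 7.5 = 1233; deviate to 0 → 863. IC holds (1233 ≥ 863).
2 of 2 constraints hold, so this is a separating equilibrium.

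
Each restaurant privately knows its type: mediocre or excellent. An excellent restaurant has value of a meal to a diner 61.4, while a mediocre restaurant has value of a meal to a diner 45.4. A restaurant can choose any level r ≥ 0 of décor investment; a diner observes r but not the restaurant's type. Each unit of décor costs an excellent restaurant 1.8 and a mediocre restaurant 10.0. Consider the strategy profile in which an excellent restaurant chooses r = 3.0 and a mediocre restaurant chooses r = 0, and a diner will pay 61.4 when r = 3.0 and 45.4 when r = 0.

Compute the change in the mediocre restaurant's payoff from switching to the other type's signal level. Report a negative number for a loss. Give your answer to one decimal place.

Playing r = 0 the mediocre restaurant receives 45.4.
Deviating to r = 3.0 brings payment 61.4 at cost 10.0 × 3.0 = 30, netting 31.4.
Gain from deviating: 31.4 − 45.4 = -14.0.
The gain is negative, so the mediocre type's incentive-compatibility constraint is satisfied.

-14.0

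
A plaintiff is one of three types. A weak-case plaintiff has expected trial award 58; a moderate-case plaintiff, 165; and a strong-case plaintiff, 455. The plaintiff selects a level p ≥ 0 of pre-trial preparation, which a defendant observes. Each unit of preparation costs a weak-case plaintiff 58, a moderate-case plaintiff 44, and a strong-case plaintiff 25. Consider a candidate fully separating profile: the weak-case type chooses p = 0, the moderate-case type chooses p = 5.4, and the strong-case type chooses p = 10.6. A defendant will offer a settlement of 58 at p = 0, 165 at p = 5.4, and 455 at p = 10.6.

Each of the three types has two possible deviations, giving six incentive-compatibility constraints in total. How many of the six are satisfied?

4

Strong-case (own payoff 455 − 25×10.6 = 190): to p=0 gives 58 → no gain ✓; to p=5.4 gives 165 − 25×5.4 = 30 → no gain ✓.
Weak-case (own payoff 58): to p=5.4 gives 165 − 58×5.4 = -148.2 → no gain ✓; to p=10.6 gives 455 − 58×10.6 = -159.8 → no gain ✓.
Moderate-case (own payoff 165 − 44×5.4 = -72.6): to p=0 gives 58 → profitable ✗; to p=10.6 gives 455 − 44×10.6 = -11.4 → profitable ✗.
4 of the 6 constraints hold; not an equilibrium.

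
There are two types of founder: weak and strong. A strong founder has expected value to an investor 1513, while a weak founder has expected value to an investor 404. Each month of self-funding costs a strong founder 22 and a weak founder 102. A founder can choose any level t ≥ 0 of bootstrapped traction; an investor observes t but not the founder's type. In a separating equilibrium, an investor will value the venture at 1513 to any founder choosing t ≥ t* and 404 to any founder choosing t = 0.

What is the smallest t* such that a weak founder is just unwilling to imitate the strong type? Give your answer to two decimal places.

A weak founder choosing t = 0 receives 404.
Imitating at t* instead would pay 1513 at cost 102·t*, netting 1513 − 102·t*.
Indifference: 404 = 1513 − 102·t*, so t* = (1513 − 404) / 102 ≈ 10.87.
At t* the weak type's incentive constraint just binds; the strong type strictly prefers t* since its per-unit cost is lower.

10.87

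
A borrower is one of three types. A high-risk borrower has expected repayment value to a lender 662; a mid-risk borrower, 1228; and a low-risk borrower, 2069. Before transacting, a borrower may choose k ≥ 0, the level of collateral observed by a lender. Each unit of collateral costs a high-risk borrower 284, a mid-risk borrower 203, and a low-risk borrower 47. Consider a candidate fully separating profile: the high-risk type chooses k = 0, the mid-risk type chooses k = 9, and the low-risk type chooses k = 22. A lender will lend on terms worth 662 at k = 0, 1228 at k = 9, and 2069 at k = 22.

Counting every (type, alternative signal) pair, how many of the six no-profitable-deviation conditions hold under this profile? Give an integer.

5

High-risk (own payoff 662): to k=9 gives 1228 − 284×9 = -1328 → no gain ✓; to k=22 gives 2069 − 284×22 = -4179 → no gain ✓.
Mid-risk (own payoff 1228 − 203×9 = -599): to k=0 gives 662 → profitable ✗; to k=22 gives 2069 − 203×22 = -2397 → no gain ✓.
Low-risk (own payoff 2069 − 47×22 = 1035): to k=0 gives 662 → no gain ✓; to k=9 gives 1228 − 47×9 = 805 → no gain ✓.
5 of the 6 constraints hold; not an equilibrium.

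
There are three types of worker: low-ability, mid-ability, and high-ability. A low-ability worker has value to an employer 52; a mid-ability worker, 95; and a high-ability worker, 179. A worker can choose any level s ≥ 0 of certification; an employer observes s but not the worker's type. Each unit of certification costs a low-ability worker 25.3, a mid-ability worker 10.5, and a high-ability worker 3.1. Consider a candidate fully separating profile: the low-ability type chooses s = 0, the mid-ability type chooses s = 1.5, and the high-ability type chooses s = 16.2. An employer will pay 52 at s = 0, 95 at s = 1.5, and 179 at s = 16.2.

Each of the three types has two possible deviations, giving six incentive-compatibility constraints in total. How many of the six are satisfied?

5

Mid-ability (own payoff 95 − 10.5×1.5 = 79.25): to s=0 gives 52 → no gain ✓; to s=16.2 gives 179 − 10.5×16.2 = 8.9 → no gain ✓.
Low-ability (own payoff 52): to s=1.5 gives 95 − 25.3×1.5 = 57.05 → profitable ✗; to s=16.2 gives 179 − 25.3×16.2 = -230.86 → no gain ✓.
High-ability (own payoff 179 − 3.1×16.2 = 128.78): to s=0 gives 52 → no gain ✓; to s=1.5 gives 95 − 3.1×1.5 = 90.35 → no gain ✓.
5 of the 6 constraints hold; not an equilibrium.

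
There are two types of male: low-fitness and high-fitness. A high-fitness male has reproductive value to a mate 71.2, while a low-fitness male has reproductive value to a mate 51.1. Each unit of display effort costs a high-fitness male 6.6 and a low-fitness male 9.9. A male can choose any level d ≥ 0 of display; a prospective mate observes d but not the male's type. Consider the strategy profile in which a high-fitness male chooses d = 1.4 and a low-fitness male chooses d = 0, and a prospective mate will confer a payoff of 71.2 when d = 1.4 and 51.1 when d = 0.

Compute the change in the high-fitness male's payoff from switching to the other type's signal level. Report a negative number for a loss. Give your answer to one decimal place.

-10.9

Playing d = 1.4 the high-fitness male receives 71.2 − 6.6 × 1.4 = 61.96.
Deviating to d = 0 yields 51.1 instead.
Gain from deviating: 51.1 − 61.96 = -10.86, i.e. -10.9 to one decimal place.
The gain is negative, so the high-fitness type's incentive-compatibility constraint is satisfied.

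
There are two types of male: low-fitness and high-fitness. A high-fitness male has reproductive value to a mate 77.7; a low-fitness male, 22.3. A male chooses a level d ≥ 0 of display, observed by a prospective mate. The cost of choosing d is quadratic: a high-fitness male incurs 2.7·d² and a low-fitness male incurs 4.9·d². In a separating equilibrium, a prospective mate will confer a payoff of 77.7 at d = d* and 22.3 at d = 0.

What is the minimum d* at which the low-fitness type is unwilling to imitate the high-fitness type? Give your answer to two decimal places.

3.36

The low-fitness type at d = 0 receives 22.3; imitating at d* yields 77.7 − 4.9·d*².
Indifference: 22.3 = 77.7 − 4.9·d*², so d*² = (77.7 − 22.3) / 4.9 ≈ 11.3061.
d* = √11.3061 ≈ 3.36.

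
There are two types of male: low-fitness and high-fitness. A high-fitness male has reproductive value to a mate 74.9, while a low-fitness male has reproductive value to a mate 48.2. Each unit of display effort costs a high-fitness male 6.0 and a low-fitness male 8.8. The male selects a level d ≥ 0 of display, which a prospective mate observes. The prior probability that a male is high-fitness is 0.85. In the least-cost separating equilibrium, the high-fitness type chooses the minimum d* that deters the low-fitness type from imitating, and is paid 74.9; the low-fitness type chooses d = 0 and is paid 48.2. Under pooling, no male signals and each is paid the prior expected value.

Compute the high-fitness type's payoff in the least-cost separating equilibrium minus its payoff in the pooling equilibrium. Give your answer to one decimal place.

-14.2

Least-cost separating signal: d* solves 48.2 = 74.9 − 8.8·d*, so d* = (74.9 − 48.2)/8.8 ≈ 3.0341.
High-fitness type's separating payoff: 74.9 − 6.0 × d* = 74.9 − 6.0 × (74.9 − 48.2)/8.8 = 74.9 − 160.2/8.8 ≈ 56.695.
Pooling payoff: 0.85 × 74.9 + 0.15 × 48.2 = 70.895.
Difference: 56.695 − 70.895 = -14.2.
The high-fitness type would prefer the pooling outcome.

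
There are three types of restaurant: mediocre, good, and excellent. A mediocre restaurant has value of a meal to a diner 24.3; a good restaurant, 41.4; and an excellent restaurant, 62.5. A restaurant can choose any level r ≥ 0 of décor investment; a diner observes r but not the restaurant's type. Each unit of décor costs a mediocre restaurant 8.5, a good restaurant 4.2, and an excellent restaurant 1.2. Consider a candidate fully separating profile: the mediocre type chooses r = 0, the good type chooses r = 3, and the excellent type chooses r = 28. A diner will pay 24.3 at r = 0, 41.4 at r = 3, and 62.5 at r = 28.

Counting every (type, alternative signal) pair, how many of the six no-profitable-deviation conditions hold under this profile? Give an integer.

Good (own payoff 41.4 − 4.2×3 = 28.8): to r=0 gives 24.3 → no gain ✓; to r=28 gives 62.5 − 4.2×28 = -55.1 → no gain ✓.
Excellent (own payoff 62.5 − 1.2×28 = 28.9): to r=0 gives 24.3 → no gain ✓; to r=3 gives 41.4 − 1.2×3 = 37.8 → profitable ✗.
Mediocre (own payoff 24.3): to r=3 gives 41.4 − 8.5×3 = 15.9 → no gain ✓; to r=28 gives 62.5 − 8.5×28 = -175.5 → no gain ✓.
5 of the 6 constraints hold; not an equilibrium.

5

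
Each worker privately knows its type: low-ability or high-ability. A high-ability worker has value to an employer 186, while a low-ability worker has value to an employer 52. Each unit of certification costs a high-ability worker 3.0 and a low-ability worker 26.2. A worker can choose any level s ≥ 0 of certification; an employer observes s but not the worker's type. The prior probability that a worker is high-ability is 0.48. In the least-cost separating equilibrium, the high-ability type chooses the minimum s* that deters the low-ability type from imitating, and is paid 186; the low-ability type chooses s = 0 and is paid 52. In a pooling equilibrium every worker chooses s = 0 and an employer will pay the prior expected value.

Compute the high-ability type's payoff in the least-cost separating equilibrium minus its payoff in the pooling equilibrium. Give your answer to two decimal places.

Least-cost separating signal: s* solves 52 = 186 − 26.2·s*, so s* = (186 − 52)/26.2 ≈ 5.1145.
High-ability type's separating payoff: 186 − 3.0 × s* = 186 − 3.0 × (186 − 52)/26.2 = 186 − 402/26.2 ≈ 170.6565.
Pooling payoff: 0.48 × 186 + 0.52 × 52 = 116.32.
Difference: 170.6565 − 116.32 = 54.3365, i.e. 54.34 to two decimal places.
The high-ability type prefers to separate.

54.34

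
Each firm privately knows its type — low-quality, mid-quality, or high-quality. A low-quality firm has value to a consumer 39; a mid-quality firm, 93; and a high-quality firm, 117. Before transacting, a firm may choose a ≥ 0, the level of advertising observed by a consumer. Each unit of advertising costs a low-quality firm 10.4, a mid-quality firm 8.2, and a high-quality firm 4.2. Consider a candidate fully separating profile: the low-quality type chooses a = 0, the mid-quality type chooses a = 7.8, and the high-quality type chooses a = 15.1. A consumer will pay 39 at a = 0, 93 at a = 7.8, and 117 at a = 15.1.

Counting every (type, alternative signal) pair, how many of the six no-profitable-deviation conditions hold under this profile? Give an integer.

4

High-quality (own payoff 117 − 4.2×15.1 = 53.58): to a=0 gives 39 → no gain ✓; to a=7.8 gives 93 − 4.2×7.8 = 60.24 → profitable ✗.
Mid-quality (own payoff 93 − 8.2×7.8 = 29.04): to a=0 gives 39 → profitable ✗; to a=15.1 gives 117 − 8.2×15.1 = -6.82 → no gain ✓.
Low-quality (own payoff 39): to a=7.8 gives 93 − 10.4×7.8 = 11.88 → no gain ✓; to a=15.1 gives 117 − 10.4×15.1 = -40.04 → no gain ✓.
4 of the 6 constraints hold; not an equilibrium.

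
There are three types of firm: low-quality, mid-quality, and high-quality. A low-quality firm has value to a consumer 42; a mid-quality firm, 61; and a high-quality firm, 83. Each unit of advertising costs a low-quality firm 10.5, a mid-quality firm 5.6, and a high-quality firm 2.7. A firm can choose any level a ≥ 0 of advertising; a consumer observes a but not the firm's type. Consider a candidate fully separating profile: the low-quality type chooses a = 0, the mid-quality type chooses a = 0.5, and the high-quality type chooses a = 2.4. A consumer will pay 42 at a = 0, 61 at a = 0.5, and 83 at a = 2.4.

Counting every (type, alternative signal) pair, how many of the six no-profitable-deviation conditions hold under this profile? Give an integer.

High-quality (own payoff 83 − 2.7×2.4 = 76.52): to a=0 gives 42 → no gain ✓; to a=0.5 gives 61 − 2.7×0.5 = 59.65 → no gain ✓.
Mid-quality (own payoff 61 − 5.6×0.5 = 58.2): to a=0 gives 42 → no gain ✓; to a=2.4 gives 83 − 5.6×2.4 = 69.56 → profitable ✗.
Low-quality (own payoff 42): to a=0.5 gives 61 − 10.5×0.5 = 55.75 → profitable ✗; to a=2.4 gives 83 − 10.5×2.4 = 57.8 → profitable ✗.
3 of the 6 constraints hold; not an equilibrium.

3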